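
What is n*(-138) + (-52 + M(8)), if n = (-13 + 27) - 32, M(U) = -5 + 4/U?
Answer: 4855/2 ≈ 2427.5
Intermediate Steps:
n = -18 (n = 14 - 32 = -18)
n*(-138) + (-52 + M(8)) = -18*(-138) + (-52 + (-5 + 4/8)) = 2484 + (-52 + (-5 + 4*(⅛))) = 2484 + (-52 + (-5 + ½)) = 2484 + (-52 - 9/2) = 2484 - 113/2 = 4855/2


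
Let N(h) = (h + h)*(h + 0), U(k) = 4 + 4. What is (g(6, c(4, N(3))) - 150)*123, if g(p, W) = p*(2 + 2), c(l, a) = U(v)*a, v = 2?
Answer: -15498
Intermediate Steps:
U(k) = 8
N(h) = 2*h**2 (N(h) = (2*h)*h = 2*h**2)
c(l, a) = 8*a
g(p, W) = 4*p (g(p, W) = p*4 = 4*p)
(g(6, c(4, N(3))) - 150)*123 = (4*6 - 150)*123 = (24 - 150)*123 = -126*123 = -15498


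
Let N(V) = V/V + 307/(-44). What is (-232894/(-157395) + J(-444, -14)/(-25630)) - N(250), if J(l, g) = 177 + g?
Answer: 12022375339/1613613540 ≈ 7.4506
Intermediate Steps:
N(V) = -263/44 (N(V) = 1 + 307*(-1/44) = 1 - 307/44 = -263/44)
(-232894/(-157395) + J(-444, -14)/(-25630)) - N(250) = (-232894/(-157395) + (177 - 14)/(-25630)) - 1*(-263/44) = (-232894*(-1/157395) + 163*(-1/25630)) + 263/44 = (232894/157395 - 163/25630) + 263/44 = 1188683567/806806770 + 263/44 = 12022375339/1613613540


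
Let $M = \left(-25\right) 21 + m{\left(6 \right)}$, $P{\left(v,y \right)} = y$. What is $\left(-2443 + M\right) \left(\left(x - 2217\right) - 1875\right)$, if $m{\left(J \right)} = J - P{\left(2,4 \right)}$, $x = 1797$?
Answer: $6806970$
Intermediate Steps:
$m{\left(J \right)} = -4 + J$ ($m{\left(J \right)} = J - 4 = -4 + J$)
$M = -523$ ($M = \left(-25\right) 21 + \left(-4 + 6\right) = -525 + 2 = -523$)
$\left(-2443 + M\right) \left(\left(x - 2217\right) - 1875\right) = \left(-2443 - 523\right) \left(\left(1797 - 2217\right) - 1875\right) = - 2966 \left(-420 - 1875\right) = \left(-2966\right) \left(-2295\right) = 6806970$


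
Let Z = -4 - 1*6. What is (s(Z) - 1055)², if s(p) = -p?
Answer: 1092025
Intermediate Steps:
Z = -10 (Z = -4 - 6 = -10)
(s(Z) - 1055)² = (-1*(-10) - 1055)² = (10 - 1055)² = (-1045)² = 1092025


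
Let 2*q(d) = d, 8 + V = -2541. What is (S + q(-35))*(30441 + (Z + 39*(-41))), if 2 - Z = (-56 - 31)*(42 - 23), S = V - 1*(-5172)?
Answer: 158919867/2 ≈ 7.9460e+7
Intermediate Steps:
V = -2549 (V = -8 - 2541 = -2549)
S = 2623 (S = -2549 - 1*(-5172) = -2549 + 5172 = 2623)
Z = 1655 (Z = 2 - (-56 - 31)*(42 - 23) = 2 - (-87)*19 = 2 - 1*(-1653) = 2 + 1653 = 1655)
q(d) = d/2
(S + q(-35))*(30441 + (Z + 39*(-41))) = (2623 + (1/2)*(-35))*(30441 + (1655 + 39*(-41))) = (2623 - 35/2)*(30441 + (1655 - 1599)) = 5211*(30441 + 56)/2 = (5211/2)*30497 = 158919867/2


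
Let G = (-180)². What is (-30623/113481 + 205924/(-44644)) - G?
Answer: -41042774587064/1266561441 ≈ -32405.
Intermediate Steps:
G = 32400
(-30623/113481 + 205924/(-44644)) - G = (-30623/113481 + 205924/(-44644)) - 1*32400 = (-30623*1/113481 + 205924*(-1/44644)) - 32400 = (-30623/113481 - 51481/11161) - 32400 = -6183898664/1266561441 - 32400 = -41042774587064/1266561441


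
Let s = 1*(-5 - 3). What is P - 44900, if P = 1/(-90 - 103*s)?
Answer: -32956599/734 ≈ -44900.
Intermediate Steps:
s = -8 (s = 1*(-8) = -8)
P = 1/734 (P = 1/(-90 - 103*(-8)) = 1/(-90 + 824) = 1/734 ≈ 0.0013624)
P - 44900 = 1/734 - 44900 = -32956599/734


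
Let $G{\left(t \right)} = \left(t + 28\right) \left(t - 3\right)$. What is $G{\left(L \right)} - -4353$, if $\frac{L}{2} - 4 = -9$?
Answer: $4119$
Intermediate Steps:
$L = -10$ ($L = 8 + 2 \left(-9\right) = 8 - 18 = -10$)
$G{\left(t \right)} = \left(-3 + t\right) \left(28 + t\right)$ ($G{\left(t \right)} = \left(28 + t\right) \left(-3 + t\right) = \left(-3 + t\right) \left(28 + t\right)$)
$G{\left(L \right)} - -4353 = \left(-84 + \left(-10\right)^{2} + 25 \left(-10\right)\right) - -4353 = \left(-84 + 100 - 250\right) + 4353 = -234 + 4353 = 4119$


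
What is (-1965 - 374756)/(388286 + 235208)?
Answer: -376721/623494 ≈ -0.60421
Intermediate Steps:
(-1965 - 374756)/(388286 + 235208) = -376721/623494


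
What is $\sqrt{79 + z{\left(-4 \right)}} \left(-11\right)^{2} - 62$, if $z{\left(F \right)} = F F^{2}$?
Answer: $-62 + 121 \sqrt{15} \approx 406.63$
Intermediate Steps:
$z{\left(F \right)} = F^{3}$
$\sqrt{79 + z{\left(-4 \right)}} \left(-11\right)^{2} - 62 = \sqrt{79 + \left(-4\right)^{3}} \left(-11\right)^{2} - 62 = \sqrt{79 - 64} \cdot 121 - 62 = \sqrt{15} \cdot 121 - 62 = 121 \sqrt{15} - 62 = -62 + 121 \sqrt{15}$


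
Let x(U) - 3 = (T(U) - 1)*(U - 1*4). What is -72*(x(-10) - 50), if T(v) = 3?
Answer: 5400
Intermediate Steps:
x(U) = -5 + 2*U (x(U) = 3 + (3 - 1)*(U - 1*4) = 3 + 2*(U - 4) = 3 + 2*(-4 + U) = 3 + (-8 + 2*U) = -5 + 2*U)
-72*(x(-10) - 50) = -72*((-5 + 2*(-10)) - 50) = -72*((-5 - 20) - 50) = -72*(-25 - 50) = -72*(-75) = 5400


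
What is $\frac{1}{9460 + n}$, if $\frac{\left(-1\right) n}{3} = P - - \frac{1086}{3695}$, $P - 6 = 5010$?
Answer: $- \frac{3695}{20650918} \approx -0.00017893$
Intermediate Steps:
$P = 5016$ ($P = 6 + 5010 = 5016$)
$n = - \frac{55605618}{3695}$ ($n = - 3 \left(5016 - - \frac{1086}{3695}\right) = - 3 \left(5016 + \frac{1086}{3695}\right) = \left(-3\right) \frac{18535206}{3695} = - \frac{55605618}{3695} \approx -15049.0$)
$\frac{1}{9460 + n} = \frac{1}{9460 - \frac{55605618}{3695}} = \frac{1}{- \frac{20650918}{3695}} = - \frac{3695}{20650918}$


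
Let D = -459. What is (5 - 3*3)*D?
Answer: 1836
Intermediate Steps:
(5 - 3*3)*D = (5 - 3*3)*(-459) = (5 - 9)*(-459) = -4*(-459) = 1836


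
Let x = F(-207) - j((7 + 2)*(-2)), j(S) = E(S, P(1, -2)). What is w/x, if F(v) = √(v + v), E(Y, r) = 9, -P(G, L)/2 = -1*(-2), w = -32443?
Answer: 32443/55 + 32443*I*√46/165 ≈ 589.87 + 1333.6*I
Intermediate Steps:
P(G, L) = -4 (P(G, L) = -(-2)*(-2) = -2*2 = -4)
j(S) = 9
F(v) = √2*√v (F(v) = √(2*v) = √2*√v)
x = -9 + 3*I*√46 (x = √2*√(-207) - 1*9 = √2*(3*I*√23) - 9 = 3*I*√46 - 9 = -9 + 3*I*√46 ≈ -9.0 + 20.347*I)
w/x = -32443/(-9 + 3*I*√46)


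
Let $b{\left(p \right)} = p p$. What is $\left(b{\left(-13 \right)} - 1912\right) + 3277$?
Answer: $1534$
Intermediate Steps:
$b{\left(p \right)} = p^{2}$
$\left(b{\left(-13 \right)} - 1912\right) + 3277 = \left(\left(-13\right)^{2} - 1912\right) + 3277 = \left(169 - 1912\right) + 3277 = -1743 + 3277 = 1534$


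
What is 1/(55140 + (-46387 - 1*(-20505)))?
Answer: 1/29258 ≈ 3.4179e-5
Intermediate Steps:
1/(55140 + (-46387 - 1*(-20505))) = 1/(55140 + (-46387 + 20505)) = 1/(55140 - 25882) = 1/29258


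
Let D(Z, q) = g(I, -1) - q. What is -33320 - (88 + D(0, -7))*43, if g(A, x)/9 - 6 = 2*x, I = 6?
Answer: -38953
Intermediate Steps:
g(A, x) = 54 + 18*x (g(A, x) = 54 + 9*(2*x) = 54 + 18*x)
D(Z, q) = 36 - q (D(Z, q) = (54 + 18*(-1)) - q = (54 - 18) - q = 36 - q)
-33320 - (88 + D(0, -7))*43 = -33320 - (88 + (36 - 1*(-7)))*43 = -33320 - (88 + (36 + 7))*43 = -33320 - (88 + 43)*43 = -33320 - 131*43 = -33320 - 1*5633 = -33320 - 5633 = -38953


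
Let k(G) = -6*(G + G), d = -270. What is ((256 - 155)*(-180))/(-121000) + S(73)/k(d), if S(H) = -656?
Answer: -25591/490050 ≈ -0.052221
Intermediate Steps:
k(G) = -12*G
((256 - 155)*(-180))/(-121000) + S(73)/k(d) = ((256 - 155)*(-180))/(-121000) - 656/((-12*(-270))) = (101*(-180))*(-1/121000) - 656/3240 = -18180*(-1/121000) - 656*1/3240 = 909/6050 - 82/405 = -25591/490050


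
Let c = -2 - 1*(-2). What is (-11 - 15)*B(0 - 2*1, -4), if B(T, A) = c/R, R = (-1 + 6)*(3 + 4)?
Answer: 0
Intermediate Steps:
R = 35 (R = 5*7 = 35)
c = 0 (c = -2 + 2 = 0)
B(T, A) = 0 (B(T, A) = 0/35 = 0*(1/35) = 0)
(-11 - 15)*B(0 - 2*1, -4) = (-11 - 15)*0 = -26*0 = 0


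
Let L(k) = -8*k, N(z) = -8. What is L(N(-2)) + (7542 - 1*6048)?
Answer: 1558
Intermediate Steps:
L(N(-2)) + (7542 - 1*6048) = -8*(-8) + (7542 - 1*6048) = 64 + (7542 - 6048) = 64 + 1494 = 1558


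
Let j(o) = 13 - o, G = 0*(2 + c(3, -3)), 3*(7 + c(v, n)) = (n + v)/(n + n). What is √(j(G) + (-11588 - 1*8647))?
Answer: I*√20222 ≈ 142.2*I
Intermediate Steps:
c(v, n) = -7 + (n + v)/(6*n) (c(v, n) = -7 + ((n + v)/(n + n))/3 = -7 + ((n + v)/((2*n)))/3 = -7 + ((n + v)*(1/(2*n)))/3 = -7 + ((n + v)/(2*n))/3 = -7 + (n + v)/(6*n))
G = 0 (G = 0*(2 + (⅙)*(3 - 41*(-3))/(-3)) = 0*(2 + (⅙)*(-⅓)*(3 + 123)) = 0*(2 + (⅙)*(-⅓)*126) = 0*(2 - 7) = 0*(-5) = 0)
√(j(G) + (-11588 - 1*8647)) = √((13 - 1*0) + (-11588 - 1*8647)) = √((13 + 0) + (-11588 - 8647)) = √(13 - 20235) = √(-20222) = I*√20222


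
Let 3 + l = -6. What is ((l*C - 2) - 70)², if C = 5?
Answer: 13689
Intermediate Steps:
l = -9 (l = -3 - 6 = -9)
((l*C - 2) - 70)² = ((-9*5 - 2) - 70)² = ((-45 - 2) - 70)² = (-47 - 70)² = (-117)² = 13689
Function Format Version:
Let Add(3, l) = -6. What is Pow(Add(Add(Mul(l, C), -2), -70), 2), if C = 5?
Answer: 13689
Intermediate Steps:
l = -9 (l = Add(-3, -6) = -9)
Pow(Add(Add(Mul(l, C), -2), -70), 2) = Pow(Add(Add(Mul(-9, 5), -2), -70), 2) = Pow(Add(Add(-45, -2), -70), 2) = Pow(Add(-47, -70), 2) = Pow(-117, 2) = 13689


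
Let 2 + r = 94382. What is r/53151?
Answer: 31460/17717 ≈ 1.7757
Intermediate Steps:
r = 94380 (r = -2 + 94382 = 94380)
r/53151 = 94380/53151 = 94380*(1/53151) = 31460/17717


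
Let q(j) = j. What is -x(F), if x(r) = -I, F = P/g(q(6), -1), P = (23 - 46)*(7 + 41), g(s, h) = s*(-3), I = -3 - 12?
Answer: -15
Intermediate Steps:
I = -15
g(s, h) = -3*s
P = -1104 (P = -23*48 = -1104)
F = 184/3 (F = -1104/((-3*6)) = -1104/(-18) = -1104*(-1/18) = 184/3 ≈ 61.333)
x(r) = 15 (x(r) = -1*(-15) = 15)
-x(F) = -1*15 = -15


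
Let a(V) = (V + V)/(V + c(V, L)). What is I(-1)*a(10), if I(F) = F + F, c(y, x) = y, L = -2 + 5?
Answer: -2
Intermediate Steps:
L = 3
I(F) = 2*F
a(V) = 1 (a(V) = (V + V)/(V + V) = (2*V)/((2*V)) = (2*V)*(1/(2*V)) = 1)
I(-1)*a(10) = (2*(-1))*1 = -2*1 = -2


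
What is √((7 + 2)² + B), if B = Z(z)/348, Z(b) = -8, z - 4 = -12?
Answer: √612915/87 ≈ 8.9987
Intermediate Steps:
z = -8 (z = 4 - 12 = -8)
B = -2/87 (B = -8/348 = -8*1/348 = -2/87 ≈ -0.022988)
√((7 + 2)² + B) = √((7 + 2)² - 2/87) = √(9² - 2/87) = √(81 - 2/87) = √(7045/87) = √612915/87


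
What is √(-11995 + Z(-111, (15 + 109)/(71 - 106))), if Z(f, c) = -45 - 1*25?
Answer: I*√12065 ≈ 109.84*I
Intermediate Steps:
Z(f, c) = -70 (Z(f, c) = -45 - 25 = -70)
√(-11995 + Z(-111, (15 + 109)/(71 - 106))) = √(-11995 - 70) = √(-12065) = I*√12065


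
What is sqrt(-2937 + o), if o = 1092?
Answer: 3*I*sqrt(205) ≈ 42.953*I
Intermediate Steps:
sqrt(-2937 + o) = sqrt(-2937 + 1092) = sqrt(-1845) = 3*I*sqrt(205)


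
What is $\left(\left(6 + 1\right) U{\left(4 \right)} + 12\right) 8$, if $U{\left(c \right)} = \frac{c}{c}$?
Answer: $152$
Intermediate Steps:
$U{\left(c \right)} = 1$
$\left(\left(6 + 1\right) U{\left(4 \right)} + 12\right) 8 = \left(\left(6 + 1\right) 1 + 12\right) 8 = \left(7 \cdot 1 + 12\right) 8 = \left(7 + 12\right) 8 = 19 \cdot 8 = 152$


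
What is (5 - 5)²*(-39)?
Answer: 0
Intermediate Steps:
(5 - 5)²*(-39) = 0²*(-39) = 0*(-39) = 0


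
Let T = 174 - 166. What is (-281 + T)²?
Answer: 74529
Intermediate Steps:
T = 8
(-281 + T)² = (-281 + 8)² = (-273)² = 74529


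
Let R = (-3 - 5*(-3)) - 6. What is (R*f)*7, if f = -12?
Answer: -504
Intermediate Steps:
R = 6 (R = (-3 - 1*(-15)) - 6 = (-3 + 15) - 6 = 12 - 6 = 6)
(R*f)*7 = (6*(-12))*7 = -72*7 = -504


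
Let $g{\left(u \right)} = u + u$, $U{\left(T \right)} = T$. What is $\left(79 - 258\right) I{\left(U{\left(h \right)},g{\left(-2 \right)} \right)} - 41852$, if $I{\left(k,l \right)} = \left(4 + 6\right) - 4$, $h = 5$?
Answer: $-42926$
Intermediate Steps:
$g{\left(u \right)} = 2 u$
$I{\left(k,l \right)} = 6$ ($I{\left(k,l \right)} = 10 - 4 = 6$)
$\left(79 - 258\right) I{\left(U{\left(h \right)},g{\left(-2 \right)} \right)} - 41852 = \left(79 - 258\right) 6 - 41852 = \left(-179\right) 6 - 41852 = -1074 - 41852 = -42926$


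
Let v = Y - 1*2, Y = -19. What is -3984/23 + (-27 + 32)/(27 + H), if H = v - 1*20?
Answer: -55891/322 ≈ -173.57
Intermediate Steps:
v = -21 (v = -19 - 1*2 = -19 - 2 = -21)
H = -41 (H = -21 - 1*20 = -21 - 20 = -41)
-3984/23 + (-27 + 32)/(27 + H) = -3984/23 + (-27 + 32)/(27 - 41) = -3984/23 + 5/(-14) = -48*83/23 + 5*(-1/14) = -3984/23 - 5/14 = -55891/322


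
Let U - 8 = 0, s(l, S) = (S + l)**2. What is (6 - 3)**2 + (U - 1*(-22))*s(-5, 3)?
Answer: 129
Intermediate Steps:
U = 8 (U = 8 + 0 = 8)
(6 - 3)**2 + (U - 1*(-22))*s(-5, 3) = (6 - 3)**2 + (8 - 1*(-22))*(3 - 5)**2 = 3**2 + (8 + 22)*(-2)**2 = 9 + 30*4 = 9 + 120 = 129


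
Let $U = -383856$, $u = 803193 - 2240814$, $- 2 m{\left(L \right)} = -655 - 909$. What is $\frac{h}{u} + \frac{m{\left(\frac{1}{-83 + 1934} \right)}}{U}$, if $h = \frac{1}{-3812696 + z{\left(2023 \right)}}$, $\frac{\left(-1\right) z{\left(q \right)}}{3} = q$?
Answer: $- \frac{238507252467943}{117074731344655480} \approx -0.0020372$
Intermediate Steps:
$z{\left(q \right)} = - 3 q$
$h = - \frac{1}{3818765}$ ($h = \frac{1}{-3812696 - 6069} = \frac{1}{-3818765} = - \frac{1}{3818765} \approx -2.6186 \cdot 10^{-7}$)
$m{\left(L \right)} = 782$ ($m{\left(L \right)} = - \frac{-655 - 909}{2} = \left(- \frac{1}{2}\right) \left(-1564\right) = 782$)
$u = -1437621$ ($u = 803193 - 2240814 = -1437621$)
$\frac{h}{u} + \frac{m{\left(\frac{1}{-83 + 1934} \right)}}{U} = - \frac{1}{3818765 \left(-1437621\right)} + \frac{782}{-383856} = \left(- \frac{1}{3818765}\right) \left(- \frac{1}{1437621}\right) + 782 \left(- \frac{1}{383856}\right) = \frac{1}{5489936758065} - \frac{391}{191928} = - \frac{238507252467943}{117074731344655480}$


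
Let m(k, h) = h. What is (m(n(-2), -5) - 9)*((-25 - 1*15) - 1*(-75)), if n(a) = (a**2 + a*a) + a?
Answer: -490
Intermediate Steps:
n(a) = a + 2*a**2 (n(a) = (a**2 + a**2) + a = 2*a**2 + a = a + 2*a**2)
(m(n(-2), -5) - 9)*((-25 - 1*15) - 1*(-75)) = (-5 - 9)*((-25 - 1*15) - 1*(-75)) = -14*((-25 - 15) + 75) = -14*(-40 + 75) = -14*35 = -490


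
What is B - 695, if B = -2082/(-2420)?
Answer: -839909/1210 ≈ -694.14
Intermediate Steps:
B = 1041/1210 (B = -2082*(-1/2420) = 1041/1210 ≈ 0.86033)
B - 695 = 1041/1210 - 695 = -839909/1210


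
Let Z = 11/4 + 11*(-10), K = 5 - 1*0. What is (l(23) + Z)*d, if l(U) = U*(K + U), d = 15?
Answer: 32205/4 ≈ 8051.3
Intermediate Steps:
K = 5 (K = 5 + 0 = 5)
l(U) = U*(5 + U)
Z = -429/4 (Z = 11*(1/4) - 110 = 11/4 - 110 = -429/4 ≈ -107.25)
(l(23) + Z)*d = (23*(5 + 23) - 429/4)*15 = (23*28 - 429/4)*15 = (644 - 429/4)*15 = (2147/4)*15 = 32205/4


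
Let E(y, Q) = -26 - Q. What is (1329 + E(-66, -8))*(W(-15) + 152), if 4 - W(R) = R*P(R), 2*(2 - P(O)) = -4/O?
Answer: 241224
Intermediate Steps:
P(O) = 2 + 2/O (P(O) = 2 - (-2)/O = 2 + 2/O)
W(R) = 4 - R*(2 + 2/R)
(1329 + E(-66, -8))*(W(-15) + 152) = (1329 + (-26 - 1*(-8)))*((2 - 2*(-15)) + 152) = (1329 + (-26 + 8))*((2 + 30) + 152) = (1329 - 18)*(32 + 152) = 1311*184 = 241224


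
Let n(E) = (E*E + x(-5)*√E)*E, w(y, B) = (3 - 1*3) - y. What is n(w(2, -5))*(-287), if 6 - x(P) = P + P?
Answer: 2296 + 9184*I*√2 ≈ 2296.0 + 12988.0*I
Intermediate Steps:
w(y, B) = -y (w(y, B) = (3 - 3) - y = 0 - y = -y)
x(P) = 6 - 2*P (x(P) = 6 - (P + P) = 6 - 2*P)
n(E) = E*(E² + 16*√E) (n(E) = (E*E + (6 - 2*(-5))*√E)*E = (E² + (6 + 10)*√E)*E = (E² + 16*√E)*E = E*(E² + 16*√E))
n(w(2, -5))*(-287) = ((-1*2)³ + 16*(-1*2)^(3/2))*(-287) = ((-2)³ + 16*(-2)^(3/2))*(-287) = (-8 + 16*(-2*I*√2))*(-287) = (-8 - 32*I*√2)*(-287) = 2296 + 9184*I*√2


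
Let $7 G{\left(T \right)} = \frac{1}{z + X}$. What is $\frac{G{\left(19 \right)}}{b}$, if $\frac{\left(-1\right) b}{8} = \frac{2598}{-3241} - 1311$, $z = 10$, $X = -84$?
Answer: $- \frac{463}{2516917008} \approx -1.8396 \cdot 10^{-7}$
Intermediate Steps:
$G{\left(T \right)} = - \frac{1}{518}$ ($G{\left(T \right)} = \frac{1}{7 \left(10 - 84\right)} = \frac{1}{7 \left(-74\right)} = \frac{1}{7} \left(- \frac{1}{74}\right) = - \frac{1}{518}$)
$b = \frac{34012392}{3241}$ ($b = - 8 \left(\frac{2598}{-3241} - 1311\right) = - 8 \left(2598 \left(- \frac{1}{3241}\right) - 1311\right) = - 8 \left(- \frac{2598}{3241} - 1311\right) = \left(-8\right) \left(- \frac{4251549}{3241}\right) = \frac{34012392}{3241} \approx 10494.0$)
$\frac{G{\left(19 \right)}}{b} = - \frac{1}{518 \cdot \frac{34012392}{3241}} = \left(- \frac{1}{518}\right) \frac{3241}{34012392} = - \frac{463}{2516917008}$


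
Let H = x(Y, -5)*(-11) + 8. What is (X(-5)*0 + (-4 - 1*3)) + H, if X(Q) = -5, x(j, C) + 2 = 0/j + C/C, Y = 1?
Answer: 12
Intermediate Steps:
x(j, C) = -1 (x(j, C) = -2 + (0/j + C/C) = -2 + (0 + 1) = -2 + 1 = -1)
H = 19 (H = -1*(-11) + 8 = 11 + 8 = 19)
(X(-5)*0 + (-4 - 1*3)) + H = (-5*0 + (-4 - 1*3)) + 19 = (0 + (-4 - 3)) + 19 = (0 - 7) + 19 = -7 + 19 = 12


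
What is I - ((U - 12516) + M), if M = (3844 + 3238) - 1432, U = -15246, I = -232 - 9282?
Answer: 12598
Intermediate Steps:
I = -9514
M = 5650 (M = 7082 - 1432 = 5650)
I - ((U - 12516) + M) = -9514 - ((-15246 - 12516) + 5650) = -9514 - (-27762 + 5650) = -9514 - 1*(-22112) = -9514 + 22112 = 12598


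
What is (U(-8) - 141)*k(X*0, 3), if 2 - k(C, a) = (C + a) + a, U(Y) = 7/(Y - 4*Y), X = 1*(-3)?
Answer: 3377/6 ≈ 562.83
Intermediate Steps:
X = -3
U(Y) = -7/(3*Y) (U(Y) = 7/((-3*Y)) = 7*(-1/(3*Y)) = -7/(3*Y))
k(C, a) = 2 - C - 2*a (k(C, a) = 2 - ((C + a) + a) = 2 - (C + 2*a) = 2 + (-C - 2*a) = 2 - C - 2*a)
(U(-8) - 141)*k(X*0, 3) = (-7/3/(-8) - 141)*(2 - (-3)*0 - 2*3) = (-7/3*(-1/8) - 141)*(2 - 1*0 - 6) = (7/24 - 141)*(2 + 0 - 6) = -3377/24*(-4) = 3377/6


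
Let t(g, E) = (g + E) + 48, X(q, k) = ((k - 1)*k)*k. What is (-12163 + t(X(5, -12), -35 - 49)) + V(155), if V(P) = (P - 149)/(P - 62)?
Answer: -436199/31 ≈ -14071.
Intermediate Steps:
X(q, k) = k²*(-1 + k) (X(q, k) = ((-1 + k)*k)*k = (k*(-1 + k))*k = k²*(-1 + k))
V(P) = (-149 + P)/(-62 + P)
t(g, E) = 48 + E + g (t(g, E) = (E + g) + 48 = 48 + E + g)
(-12163 + t(X(5, -12), -35 - 49)) + V(155) = (-12163 + (48 + (-35 - 49) + (-12)²*(-1 - 12))) + (-149 + 155)/(-62 + 155) = (-12163 + (48 - 84 + 144*(-13))) + 6/93 = (-12163 + (48 - 84 - 1872)) + (1/93)*6 = (-12163 - 1908) + 2/31 = -14071 + 2/31 = -436199/31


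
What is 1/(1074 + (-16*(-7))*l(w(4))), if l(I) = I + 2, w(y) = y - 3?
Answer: 1/1410 ≈ 0.00070922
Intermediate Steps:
w(y) = -3 + y
l(I) = 2 + I
1/(1074 + (-16*(-7))*l(w(4))) = 1/(1074 + (-16*(-7))*(2 + (-3 + 4))) = 1/(1074 + 112*(2 + 1)) = 1/(1074 + 112*3) = 1/(1074 + 336) = 1/1410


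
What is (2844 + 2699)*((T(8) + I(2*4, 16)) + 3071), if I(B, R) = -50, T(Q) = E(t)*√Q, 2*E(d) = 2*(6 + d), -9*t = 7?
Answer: 16745403 + 521042*√2/9 ≈ 1.6827e+7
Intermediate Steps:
t = -7/9 (t = -⅑*7 = -7/9 ≈ -0.77778)
E(d) = 6 + d (E(d) = (2*(6 + d))/2 = (12 + 2*d)/2 = 6 + d)
T(Q) = 47*√Q/9 (T(Q) = (6 - 7/9)*√Q = 47*√Q/9)
(2844 + 2699)*((T(8) + I(2*4, 16)) + 3071) = (2844 + 2699)*((47*√8/9 - 50) + 3071) = 5543*((47*(2*√2)/9 - 50) + 3071) = 5543*((94*√2/9 - 50) + 3071) = 5543*((-50 + 94*√2/9) + 3071) = 5543*(3021 + 94*√2/9) = 16745403 + 521042*√2/9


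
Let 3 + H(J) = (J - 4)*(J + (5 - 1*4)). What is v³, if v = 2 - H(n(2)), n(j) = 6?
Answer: -729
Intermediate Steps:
H(J) = -3 + (1 + J)*(-4 + J) (H(J) = -3 + (J - 4)*(J + (5 - 1*4)) = -3 + (-4 + J)*(J + (5 - 4)) = -3 + (-4 + J)*(J + 1) = -3 + (-4 + J)*(1 + J) = -3 + (1 + J)*(-4 + J))
v = -9 (v = 2 - (-7 + 6² - 3*6) = 2 - (-7 + 36 - 18) = 2 - 1*11 = 2 - 11 = -9)
v³ = (-9)³ = -729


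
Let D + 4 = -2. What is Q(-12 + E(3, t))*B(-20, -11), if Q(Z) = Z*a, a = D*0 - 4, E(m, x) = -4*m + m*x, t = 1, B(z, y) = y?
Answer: -924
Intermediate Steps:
D = -6 (D = -4 - 2 = -6)
a = -4 (a = -6*0 - 4 = 0 - 4 = -4)
Q(Z) = -4*Z (Q(Z) = Z*(-4) = -4*Z)
Q(-12 + E(3, t))*B(-20, -11) = -4*(-12 + 3*(-4 + 1))*(-11) = -4*(-12 + 3*(-3))*(-11) = -4*(-12 - 9)*(-11) = -4*(-21)*(-11) = 84*(-11) = -924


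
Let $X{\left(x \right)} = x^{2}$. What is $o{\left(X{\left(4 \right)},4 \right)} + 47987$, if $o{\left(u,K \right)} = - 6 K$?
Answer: $47963$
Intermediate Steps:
$o{\left(X{\left(4 \right)},4 \right)} + 47987 = \left(-6\right) 4 + 47987 = -24 + 47987 = 47963$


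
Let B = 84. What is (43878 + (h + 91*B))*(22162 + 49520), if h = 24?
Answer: 3694920372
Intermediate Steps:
(43878 + (h + 91*B))*(22162 + 49520) = (43878 + (24 + 91*84))*(22162 + 49520) = (43878 + (24 + 7644))*71682 = (43878 + 7668)*71682 = 51546*71682 = 3694920372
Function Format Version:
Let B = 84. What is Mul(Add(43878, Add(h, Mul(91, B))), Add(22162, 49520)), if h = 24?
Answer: 3694920372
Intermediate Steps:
Mul(Add(43878, Add(h, Mul(91, B))), Add(22162, 49520)) = Mul(Add(43878, Add(24, Mul(91, 84))), Add(22162, 49520)) = Mul(Add(43878, Add(24, 7644)), 71682) = Mul(Add(43878, 7668), 71682) = Mul(51546, 71682) = 3694920372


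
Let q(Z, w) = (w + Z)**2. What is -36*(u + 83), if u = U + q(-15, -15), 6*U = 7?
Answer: -35430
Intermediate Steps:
q(Z, w) = (Z + w)**2
U = 7/6 (U = (1/6)*7 = 7/6 ≈ 1.1667)
u = 5407/6 (u = 7/6 + (-15 - 15)**2 = 7/6 + (-30)**2 = 7/6 + 900 = 5407/6 ≈ 901.17)
-36*(u + 83) = -36*(5407/6 + 83) = -36*5905/6 = -35430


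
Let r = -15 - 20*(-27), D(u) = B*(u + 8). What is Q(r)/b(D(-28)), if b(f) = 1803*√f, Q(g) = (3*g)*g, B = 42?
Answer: -2625*I*√210/2404 ≈ -15.824*I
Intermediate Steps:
D(u) = 336 + 42*u (D(u) = 42*(u + 8) = 42*(8 + u) = 336 + 42*u)
r = 525 (r = -15 + 540 = 525)
Q(g) = 3*g²
Q(r)/b(D(-28)) = (3*525²)/((1803*√(336 + 42*(-28)))) = (3*275625)/((1803*√(336 - 1176))) = 826875/((1803*√(-840))) = 826875/((1803*(2*I*√210))) = 826875/((3606*I*√210)) = 826875*(-I*√210/757260) = -2625*I*√210/2404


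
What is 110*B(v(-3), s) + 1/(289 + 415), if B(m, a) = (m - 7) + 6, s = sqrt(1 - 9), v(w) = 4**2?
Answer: 1161601/704 ≈ 1650.0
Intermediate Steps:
v(w) = 16
s = 2*I*sqrt(2) (s = sqrt(-8) = 2*I*sqrt(2) ≈ 2.8284*I)
B(m, a) = -1 + m (B(m, a) = (-7 + m) + 6 = -1 + m)
110*B(v(-3), s) + 1/(289 + 415) = 110*(-1 + 16) + 1/(289 + 415) = 110*15 + 1/704 = 1650 + 1/704 = 1161601/704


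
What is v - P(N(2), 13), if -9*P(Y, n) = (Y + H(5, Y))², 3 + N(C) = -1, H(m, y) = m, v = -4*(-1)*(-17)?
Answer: -611/9 ≈ -67.889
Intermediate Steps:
v = -68 (v = 4*(-17) = -68)
N(C) = -4 (N(C) = -3 - 1 = -4)
P(Y, n) = -(5 + Y)²/9 (P(Y, n) = -(Y + 5)²/9 = -(5 + Y)²/9)
v - P(N(2), 13) = -68 - (-1)*(5 - 4)²/9 = -68 - (-1)*1²/9 = -68 - (-1)/9 = -68 - 1*(-⅑) = -68 + ⅑ = -611/9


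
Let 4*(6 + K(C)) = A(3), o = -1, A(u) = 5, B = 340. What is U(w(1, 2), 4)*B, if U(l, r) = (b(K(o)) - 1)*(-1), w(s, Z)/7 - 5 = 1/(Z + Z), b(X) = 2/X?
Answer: 9180/19 ≈ 483.16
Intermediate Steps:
K(C) = -19/4 (K(C) = -6 + (¼)*5 = -6 + 5/4 = -19/4)
w(s, Z) = 35 + 7/(2*Z) (w(s, Z) = 35 + 7/(Z + Z) = 35 + 7/((2*Z)) = 35 + 7*(1/(2*Z)) = 35 + 7/(2*Z))
U(l, r) = 27/19 (U(l, r) = (2/(-19/4) - 1)*(-1) = (2*(-4/19) - 1)*(-1) = (-8/19 - 1)*(-1) = -27/19*(-1) = 27/19)
U(w(1, 2), 4)*B = (27/19)*340 = 9180/19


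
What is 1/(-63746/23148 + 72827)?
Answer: 11574/842867825 ≈ 1.3732e-5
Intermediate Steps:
1/(-63746/23148 + 72827) = 1/(-63746*1/23148 + 72827) = 1/(-31873/11574 + 72827) = 1/(842867825/11574) = 11574/842867825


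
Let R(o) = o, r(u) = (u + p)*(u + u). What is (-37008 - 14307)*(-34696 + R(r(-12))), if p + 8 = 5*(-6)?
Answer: 1718847240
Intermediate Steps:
p = -38 (p = -8 + 5*(-6) = -8 - 30 = -38)
r(u) = 2*u*(-38 + u) (r(u) = (u - 38)*(u + u) = (-38 + u)*(2*u) = 2*u*(-38 + u))
(-37008 - 14307)*(-34696 + R(r(-12))) = (-37008 - 14307)*(-34696 + 2*(-12)*(-38 - 12)) = -51315*(-34696 + 2*(-12)*(-50)) = -51315*(-34696 + 1200) = -51315*(-33496) = 1718847240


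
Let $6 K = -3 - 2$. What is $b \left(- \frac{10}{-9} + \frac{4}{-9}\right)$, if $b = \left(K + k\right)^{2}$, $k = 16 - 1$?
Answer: $\frac{7225}{54} \approx 133.8$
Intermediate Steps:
$K = - \frac{5}{6}$ ($K = \frac{-3 - 2}{6} = \frac{1}{6} \left(-5\right) = - \frac{5}{6} \approx -0.83333$)
$k = 15$
$b = \frac{7225}{36}$ ($b = \left(- \frac{5}{6} + 15\right)^{2} = \left(\frac{85}{6}\right)^{2} = \frac{7225}{36} \approx 200.69$)
$b \left(- \frac{10}{-9} + \frac{4}{-9}\right) = \frac{7225 \left(- \frac{10}{-9} + \frac{4}{-9}\right)}{36} = \frac{7225 \left(\left(-10\right) \left(- \frac{1}{9}\right) + 4 \left(- \frac{1}{9}\right)\right)}{36} = \frac{7225 \left(\frac{10}{9} - \frac{4}{9}\right)}{36} = \frac{7225}{36} \cdot \frac{2}{3} = \frac{7225}{54}$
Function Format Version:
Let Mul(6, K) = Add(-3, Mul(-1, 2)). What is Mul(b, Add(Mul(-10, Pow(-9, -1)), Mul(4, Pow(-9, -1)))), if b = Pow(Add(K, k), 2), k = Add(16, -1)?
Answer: Rational(7225, 54) ≈ 133.80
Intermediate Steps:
K = Rational(-5, 6) (K = Mul(Rational(1, 6), Add(-3, Mul(-1, 2))) = Mul(Rational(1, 6), Add(-3, -2)) = Mul(Rational(1, 6), -5) = Rational(-5, 6) ≈ -0.83333)
k = 15
b = Rational(7225, 36) (b = Pow(Add(Rational(-5, 6), 15), 2) = Pow(Rational(85, 6), 2) = Rational(7225, 36) ≈ 200.69)
Mul(b, Add(Mul(-10, Pow(-9, -1)), Mul(4, Pow(-9, -1)))) = Mul(Rational(7225, 36), Add(Mul(-10, Pow(-9, -1)), Mul(4, Pow(-9, -1)))) = Mul(Rational(7225, 36), Add(Mul(-10, Rational(-1, 9)), Mul(4, Rational(-1, 9)))) = Mul(Rational(7225, 36), Add(Rational(10, 9), Rational(-4, 9))) = Mul(Rational(7225, 36), Rational(2, 3)) = Rational(7225, 54)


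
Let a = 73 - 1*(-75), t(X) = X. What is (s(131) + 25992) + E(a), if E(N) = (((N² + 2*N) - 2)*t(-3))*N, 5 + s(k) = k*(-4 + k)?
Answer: -9813288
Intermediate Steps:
s(k) = -5 + k*(-4 + k)
a = 148 (a = 73 + 75 = 148)
E(N) = N*(6 - 6*N - 3*N²) (E(N) = (((N² + 2*N) - 2)*(-3))*N = ((-2 + N² + 2*N)*(-3))*N = (6 - 6*N - 3*N²)*N = N*(6 - 6*N - 3*N²))
(s(131) + 25992) + E(a) = ((-5 + 131² - 4*131) + 25992) + 3*148*(2 - 1*148² - 2*148) = ((-5 + 17161 - 524) + 25992) + 3*148*(2 - 1*21904 - 296) = (16632 + 25992) + 3*148*(2 - 21904 - 296) = 42624 + 3*148*(-22198) = 42624 - 9855912 = -9813288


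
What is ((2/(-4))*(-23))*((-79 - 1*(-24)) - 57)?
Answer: -1288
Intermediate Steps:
((2/(-4))*(-23))*((-79 - 1*(-24)) - 57) = ((2*(-1/4))*(-23))*((-79 + 24) - 57) = (-1/2*(-23))*(-55 - 57) = (23/2)*(-112) = -1288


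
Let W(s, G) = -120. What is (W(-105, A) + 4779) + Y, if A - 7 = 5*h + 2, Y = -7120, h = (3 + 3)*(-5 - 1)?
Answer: -2461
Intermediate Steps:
h = -36 (h = 6*(-6) = -36)
A = -171 (A = 7 + (5*(-36) + 2) = 7 + (-180 + 2) = 7 - 178 = -171)
(W(-105, A) + 4779) + Y = (-120 + 4779) - 7120 = 4659 - 7120 = -2461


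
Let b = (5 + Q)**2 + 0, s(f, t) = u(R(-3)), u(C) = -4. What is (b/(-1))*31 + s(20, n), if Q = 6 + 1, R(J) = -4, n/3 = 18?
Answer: -4468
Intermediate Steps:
n = 54 (n = 3*18 = 54)
Q = 7
s(f, t) = -4
b = 144 (b = (5 + 7)**2 + 0 = 12**2 + 0 = 144 + 0 = 144)
(b/(-1))*31 + s(20, n) = (144/(-1))*31 - 4 = (144*(-1))*31 - 4 = -144*31 - 4 = -4464 - 4 = -4468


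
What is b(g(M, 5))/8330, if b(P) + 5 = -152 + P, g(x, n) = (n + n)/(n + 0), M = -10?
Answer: -31/1666 ≈ -0.018607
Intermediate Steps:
g(x, n) = 2 (g(x, n) = (2*n)/n = 2)
b(P) = -157 + P (b(P) = -5 + (-152 + P) = -157 + P)
b(g(M, 5))/8330 = (-157 + 2)/8330 = -155*1/8330 = -31/1666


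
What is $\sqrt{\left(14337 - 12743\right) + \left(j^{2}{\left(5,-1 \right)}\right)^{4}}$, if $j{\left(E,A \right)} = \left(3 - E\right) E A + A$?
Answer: $\sqrt{43048315} \approx 6561.1$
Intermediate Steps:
$j{\left(E,A \right)} = A + A E \left(3 - E\right)$ ($j{\left(E,A \right)} = E \left(3 - E\right) A + A = A E \left(3 - E\right) + A = A + A E \left(3 - E\right)$)
$\sqrt{\left(14337 - 12743\right) + \left(j^{2}{\left(5,-1 \right)}\right)^{4}} = \sqrt{\left(14337 - 12743\right) + \left(\left(- (1 - 5^{2} + 3 \cdot 5)\right)^{2}\right)^{4}} = \sqrt{1594 + \left(\left(- (1 - 25 + 15)\right)^{2}\right)^{4}} = \sqrt{1594 + \left(\left(\left(-1\right) \left(-9\right)\right)^{2}\right)^{4}} = \sqrt{1594 + \left(9^{2}\right)^{4}} = \sqrt{1594 + 81^{4}} = \sqrt{1594 + 43046721} = \sqrt{43048315}$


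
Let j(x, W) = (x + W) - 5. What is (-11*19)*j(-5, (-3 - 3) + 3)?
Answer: 2717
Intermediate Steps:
j(x, W) = -5 + W + x (j(x, W) = (W + x) - 5 = -5 + W + x)
(-11*19)*j(-5, (-3 - 3) + 3) = (-11*19)*(-5 + ((-3 - 3) + 3) - 5) = -209*(-5 + (-6 + 3) - 5) = -209*(-5 - 3 - 5) = -209*(-13) = 2717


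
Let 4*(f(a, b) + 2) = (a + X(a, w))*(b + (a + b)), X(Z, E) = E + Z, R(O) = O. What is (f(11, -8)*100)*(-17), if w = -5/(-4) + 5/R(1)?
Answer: 253725/4 ≈ 63431.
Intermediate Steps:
w = 25/4 (w = -5/(-4) + 5/1 = -5*(-¼) + 5*1 = 5/4 + 5 = 25/4 ≈ 6.2500)
f(a, b) = -2 + (25/4 + 2*a)*(a + 2*b)/4 (f(a, b) = -2 + ((a + (25/4 + a))*(b + (a + b)))/4 = -2 + ((25/4 + 2*a)*(a + 2*b))/4 = -2 + (25/4 + 2*a)*(a + 2*b)/4)
(f(11, -8)*100)*(-17) = ((-2 + (½)*11² + (25/8)*(-8) + (25/16)*11 + 11*(-8))*100)*(-17) = ((-2 + (½)*121 - 25 + 275/16 - 88)*100)*(-17) = ((-2 + 121/2 - 25 + 275/16 - 88)*100)*(-17) = -597/16*100*(-17) = -14925/4*(-17) = 253725/4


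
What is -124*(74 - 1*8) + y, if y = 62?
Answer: -8122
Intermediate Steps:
-124*(74 - 1*8) + y = -124*(74 - 1*8) + 62 = -124*(74 - 8) + 62 = -124*66 + 62 = -8184 + 62 = -8122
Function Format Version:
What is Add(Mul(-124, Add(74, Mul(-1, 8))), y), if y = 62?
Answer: -8122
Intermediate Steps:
Add(Mul(-124, Add(74, Mul(-1, 8))), y) = Add(Mul(-124, Add(74, Mul(-1, 8))), 62) = Add(Mul(-124, Add(74, -8)), 62) = Add(Mul(-124, 66), 62) = Add(-8184, 62) = -8122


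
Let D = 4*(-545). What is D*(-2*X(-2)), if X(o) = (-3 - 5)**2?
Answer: 279040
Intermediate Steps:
X(o) = 64 (X(o) = (-8)**2 = 64)
D = -2180
D*(-2*X(-2)) = -(-4360)*64 = -2180*(-128) = 279040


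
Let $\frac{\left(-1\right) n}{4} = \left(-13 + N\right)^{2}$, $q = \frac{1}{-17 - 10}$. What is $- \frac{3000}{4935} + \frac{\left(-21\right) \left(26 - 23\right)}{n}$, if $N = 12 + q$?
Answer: $\frac{295567}{21056} \approx 14.037$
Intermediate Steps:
$q = - \frac{1}{27}$ ($q = \frac{1}{-27} = - \frac{1}{27} \approx -0.037037$)
$N = \frac{323}{27}$ ($N = 12 - \frac{1}{27} = \frac{323}{27} \approx 11.963$)
$n = - \frac{3136}{729}$ ($n = - 4 \left(-13 + \frac{323}{27}\right)^{2} = - 4 \left(- \frac{28}{27}\right)^{2} = \left(-4\right) \frac{784}{729} = - \frac{3136}{729} \approx -4.3018$)
$- \frac{3000}{4935} + \frac{\left(-21\right) \left(26 - 23\right)}{n} = - \frac{3000}{4935} + \frac{\left(-21\right) \left(26 - 23\right)}{- \frac{3136}{729}} = \left(-3000\right) \frac{1}{4935} + \left(-21\right) 3 \left(- \frac{729}{3136}\right) = - \frac{200}{329} - - \frac{6561}{448} = - \frac{200}{329} + \frac{6561}{448} = \frac{295567}{21056}$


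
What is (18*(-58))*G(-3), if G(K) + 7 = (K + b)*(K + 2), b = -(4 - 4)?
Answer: 4176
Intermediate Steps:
b = 0 (b = -1*0 = 0)
G(K) = -7 + K*(2 + K) (G(K) = -7 + (K + 0)*(K + 2) = -7 + K*(2 + K))
(18*(-58))*G(-3) = (18*(-58))*(-7 + (-3)**2 + 2*(-3)) = -1044*(-7 + 9 - 6) = -1044*(-4) = 4176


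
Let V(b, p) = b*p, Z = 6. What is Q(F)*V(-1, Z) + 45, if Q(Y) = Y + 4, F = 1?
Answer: 15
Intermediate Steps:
Q(Y) = 4 + Y
Q(F)*V(-1, Z) + 45 = (4 + 1)*(-1*6) + 45 = 5*(-6) + 45 = -30 + 45 = 15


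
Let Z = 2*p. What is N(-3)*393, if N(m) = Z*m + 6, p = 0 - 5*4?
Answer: 49518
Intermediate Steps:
p = -20 (p = 0 - 20 = -20)
Z = -40 (Z = 2*(-20) = -40)
N(m) = 6 - 40*m (N(m) = -40*m + 6 = 6 - 40*m)
N(-3)*393 = (6 - 40*(-3))*393 = (6 + 120)*393 = 126*393 = 49518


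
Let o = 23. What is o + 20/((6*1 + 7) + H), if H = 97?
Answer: 255/11 ≈ 23.182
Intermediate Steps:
o + 20/((6*1 + 7) + H) = 23 + 20/((6*1 + 7) + 97) = 23 + 20/((6 + 7) + 97) = 23 + 20/(13 + 97) = 23 + 20/110 = 23 + 20*(1/110) = 23 + 2/11 = 255/11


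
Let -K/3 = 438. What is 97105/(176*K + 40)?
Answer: -97105/231224 ≈ -0.41996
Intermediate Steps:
K = -1314 (K = -3*438 = -1314)
97105/(176*K + 40) = 97105/(176*(-1314) + 40) = 97105/(-231264 + 40) = 97105/(-231224) = 97105*(-1/231224) = -97105/231224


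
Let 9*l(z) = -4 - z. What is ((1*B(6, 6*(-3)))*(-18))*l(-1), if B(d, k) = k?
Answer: -108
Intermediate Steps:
l(z) = -4/9 - z/9 (l(z) = (-4 - z)/9 = -4/9 - z/9)
((1*B(6, 6*(-3)))*(-18))*l(-1) = ((1*(6*(-3)))*(-18))*(-4/9 - ⅑*(-1)) = ((1*(-18))*(-18))*(-4/9 + ⅑) = -18*(-18)*(-⅓) = 324*(-⅓) = -108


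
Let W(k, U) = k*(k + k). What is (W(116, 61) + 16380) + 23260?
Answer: 66552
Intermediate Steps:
W(k, U) = 2*k² (W(k, U) = k*(2*k) = 2*k²)
(W(116, 61) + 16380) + 23260 = (2*116² + 16380) + 23260 = (2*13456 + 16380) + 23260 = (26912 + 16380) + 23260 = 43292 + 23260 = 66552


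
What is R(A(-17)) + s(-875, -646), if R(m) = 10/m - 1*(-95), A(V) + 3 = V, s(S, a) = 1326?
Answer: 2841/2 ≈ 1420.5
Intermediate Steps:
A(V) = -3 + V
R(m) = 95 + 10/m (R(m) = 10/m + 95 = 95 + 10/m)
R(A(-17)) + s(-875, -646) = (95 + 10/(-3 - 17)) + 1326 = (95 + 10/(-20)) + 1326 = (95 + 10*(-1/20)) + 1326 = (95 - 1/2) + 1326 = 189/2 + 1326 = 2841/2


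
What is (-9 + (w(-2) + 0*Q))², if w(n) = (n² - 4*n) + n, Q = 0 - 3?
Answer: 1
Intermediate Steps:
Q = -3
w(n) = n² - 3*n
(-9 + (w(-2) + 0*Q))² = (-9 + (-2*(-3 - 2) + 0*(-3)))² = (-9 + (-2*(-5) + 0))² = (-9 + (10 + 0))² = (-9 + 10)² = 1² = 1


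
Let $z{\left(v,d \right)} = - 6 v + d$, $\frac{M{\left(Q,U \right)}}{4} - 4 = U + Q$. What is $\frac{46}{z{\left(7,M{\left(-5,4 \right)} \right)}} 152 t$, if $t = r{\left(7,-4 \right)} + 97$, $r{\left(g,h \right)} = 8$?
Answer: $-24472$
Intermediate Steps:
$M{\left(Q,U \right)} = 16 + 4 Q + 4 U$ ($M{\left(Q,U \right)} = 16 + 4 \left(U + Q\right) = 16 + 4 \left(Q + U\right) = 16 + \left(4 Q + 4 U\right) = 16 + 4 Q + 4 U$)
$z{\left(v,d \right)} = d - 6 v$
$t = 105$ ($t = 8 + 97 = 105$)
$\frac{46}{z{\left(7,M{\left(-5,4 \right)} \right)}} 152 t = \frac{46}{\left(16 + 4 \left(-5\right) + 4 \cdot 4\right) - 42} \cdot 152 \cdot 105 = \frac{46}{\left(16 - 20 + 16\right) - 42} \cdot 152 \cdot 105 = \frac{46}{12 - 42} \cdot 152 \cdot 105 = \frac{46}{-30} \cdot 152 \cdot 105 = 46 \left(- \frac{1}{30}\right) 152 \cdot 105 = \left(- \frac{23}{15}\right) 152 \cdot 105 = \left(- \frac{3496}{15}\right) 105 = -24472$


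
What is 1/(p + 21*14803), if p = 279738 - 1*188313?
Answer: 1/402288 ≈ 2.4858e-6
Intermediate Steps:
p = 91425 (p = 279738 - 188313 = 91425)
1/(p + 21*14803) = 1/(91425 + 21*14803) = 1/(91425 + 310863) = 1/402288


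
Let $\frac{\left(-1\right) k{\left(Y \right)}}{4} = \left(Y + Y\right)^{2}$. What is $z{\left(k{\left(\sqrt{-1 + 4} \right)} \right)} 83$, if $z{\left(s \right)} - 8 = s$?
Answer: $-3320$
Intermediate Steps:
$k{\left(Y \right)} = - 16 Y^{2}$ ($k{\left(Y \right)} = - 4 \left(Y + Y\right)^{2} = - 4 \left(2 Y\right)^{2} = - 4 \cdot 4 Y^{2} = - 16 Y^{2}$)
$z{\left(s \right)} = 8 + s$
$z{\left(k{\left(\sqrt{-1 + 4} \right)} \right)} 83 = \left(8 - 16 \left(\sqrt{-1 + 4}\right)^{2}\right) 83 = \left(8 - 16 \left(\sqrt{3}\right)^{2}\right) 83 = \left(8 - 48\right) 83 = \left(-40\right) 83 = -3320$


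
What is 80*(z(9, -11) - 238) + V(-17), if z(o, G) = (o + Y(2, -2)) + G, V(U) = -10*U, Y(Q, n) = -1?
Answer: -19110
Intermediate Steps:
z(o, G) = -1 + G + o (z(o, G) = (o - 1) + G = (-1 + o) + G = -1 + G + o)
80*(z(9, -11) - 238) + V(-17) = 80*((-1 - 11 + 9) - 238) - 10*(-17) = 80*(-3 - 238) + 170 = 80*(-241) + 170 = -19280 + 170 = -19110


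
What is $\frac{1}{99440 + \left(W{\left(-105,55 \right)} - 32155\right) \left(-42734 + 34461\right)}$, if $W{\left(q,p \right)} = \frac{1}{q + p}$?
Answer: $\frac{50}{13305896023} \approx 3.7577 \cdot 10^{-9}$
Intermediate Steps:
$W{\left(q,p \right)} = \frac{1}{p + q}$
$\frac{1}{99440 + \left(W{\left(-105,55 \right)} - 32155\right) \left(-42734 + 34461\right)} = \frac{1}{99440 + \left(\frac{1}{55 - 105} - 32155\right) \left(-42734 + 34461\right)} = \frac{1}{99440 + \left(\frac{1}{-50} - 32155\right) \left(-8273\right)} = \frac{1}{99440 + \left(- \frac{1}{50} - 32155\right) \left(-8273\right)} = \frac{1}{99440 - - \frac{13300924023}{50}} = \frac{1}{99440 + \frac{13300924023}{50}} = \frac{1}{\frac{13305896023}{50}} = \frac{50}{13305896023}$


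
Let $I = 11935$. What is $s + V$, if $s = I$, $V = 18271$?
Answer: $30206$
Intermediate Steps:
$s = 11935$
$s + V = 11935 + 18271 = 30206$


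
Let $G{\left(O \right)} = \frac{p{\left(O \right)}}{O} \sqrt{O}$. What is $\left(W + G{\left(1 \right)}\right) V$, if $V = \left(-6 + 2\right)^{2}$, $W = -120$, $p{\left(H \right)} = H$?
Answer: $-1904$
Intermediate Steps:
$V = 16$ ($V = \left(-4\right)^{2} = 16$)
$G{\left(O \right)} = \sqrt{O}$ ($G{\left(O \right)} = \frac{O}{O} \sqrt{O} = 1 \sqrt{O} = \sqrt{O}$)
$\left(W + G{\left(1 \right)}\right) V = \left(-120 + \sqrt{1}\right) 16 = \left(-120 + 1\right) 16 = \left(-119\right) 16 = -1904$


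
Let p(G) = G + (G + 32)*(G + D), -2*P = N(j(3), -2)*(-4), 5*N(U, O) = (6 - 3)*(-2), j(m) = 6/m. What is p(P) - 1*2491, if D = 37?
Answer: -36731/25 ≈ -1469.2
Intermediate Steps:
N(U, O) = -6/5 (N(U, O) = ((6 - 3)*(-2))/5 = (3*(-2))/5 = (1/5)*(-6) = -6/5)
P = -12/5 (P = -(-3)*(-4)/5 = -1/2*24/5 = -12/5 ≈ -2.4000)
p(G) = G + (32 + G)*(37 + G) (p(G) = G + (G + 32)*(G + 37) = G + (32 + G)*(37 + G))
p(P) - 1*2491 = (1184 + (-12/5)**2 + 70*(-12/5)) - 1*2491 = (1184 + 144/25 - 168) - 2491 = 25544/25 - 2491 = -36731/25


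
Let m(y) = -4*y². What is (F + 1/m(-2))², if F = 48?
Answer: 588289/256 ≈ 2298.0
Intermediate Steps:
(F + 1/m(-2))² = (48 + 1/(-4*(-2)²))² = (48 + 1/(-4*4))² = (48 + 1/(-16))² = (48 - 1/16)² = (767/16)² = 588289/256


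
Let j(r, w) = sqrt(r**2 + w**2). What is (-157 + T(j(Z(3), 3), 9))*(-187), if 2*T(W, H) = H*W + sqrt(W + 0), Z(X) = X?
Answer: 29359 - 5049*sqrt(2)/2 - 187*2**(1/4)*sqrt(3)/2 ≈ 25596.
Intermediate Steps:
T(W, H) = sqrt(W)/2 + H*W/2 (T(W, H) = (H*W + sqrt(W + 0))/2 = (H*W + sqrt(W))/2 = (sqrt(W) + H*W)/2 = sqrt(W)/2 + H*W/2)
(-157 + T(j(Z(3), 3), 9))*(-187) = (-157 + (sqrt(sqrt(3**2 + 3**2))/2 + (1/2)*9*sqrt(3**2 + 3**2)))*(-187) = (-157 + (sqrt(sqrt(9 + 9))/2 + (1/2)*9*sqrt(9 + 9)))*(-187) = (-157 + (sqrt(sqrt(18))/2 + (1/2)*9*sqrt(18)))*(-187) = (-157 + (sqrt(3*sqrt(2))/2 + (1/2)*9*(3*sqrt(2))))*(-187) = (-157 + ((2**(1/4)*sqrt(3))/2 + 27*sqrt(2)/2))*(-187) = (-157 + (2**(1/4)*sqrt(3)/2 + 27*sqrt(2)/2))*(-187) = (-157 + (27*sqrt(2)/2 + 2**(1/4)*sqrt(3)/2))*(-187) = (-157 + 27*sqrt(2)/2 + 2**(1/4)*sqrt(3)/2)*(-187) = 29359 - 5049*sqrt(2)/2 - 187*2**(1/4)*sqrt(3)/2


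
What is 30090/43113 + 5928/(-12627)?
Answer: 13819174/60487539 ≈ 0.22846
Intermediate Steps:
30090/43113 + 5928/(-12627) = 30090*(1/43113) + 5928*(-1/12627) = 10030/14371 - 1976/4209 = 13819174/60487539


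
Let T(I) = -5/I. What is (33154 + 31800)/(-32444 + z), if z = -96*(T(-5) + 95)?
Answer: -32477/20830 ≈ -1.5591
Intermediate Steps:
z = -9216 (z = -96*(-5/(-5) + 95) = -96*(-5*(-⅕) + 95) = -96*(1 + 95) = -96*96 = -9216)
(33154 + 31800)/(-32444 + z) = (33154 + 31800)/(-32444 - 9216) = 64954/(-41660) = 64954*(-1/41660) = -32477/20830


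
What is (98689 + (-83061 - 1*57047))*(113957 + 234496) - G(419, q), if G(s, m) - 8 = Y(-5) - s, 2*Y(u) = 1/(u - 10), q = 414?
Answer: -432977231879/30 ≈ -1.4433e+10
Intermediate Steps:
Y(u) = 1/(2*(-10 + u)) (Y(u) = 1/(2*(u - 10)) = 1/(2*(-10 + u)))
G(s, m) = 239/30 - s (G(s, m) = 8 + (1/(2*(-10 - 5)) - s) = 8 + ((½)/(-15) - s) = 8 + ((½)*(-1/15) - s) = 8 + (-1/30 - s) = 239/30 - s)
(98689 + (-83061 - 1*57047))*(113957 + 234496) - G(419, q) = (98689 + (-83061 - 1*57047))*(113957 + 234496) - (239/30 - 1*419) = (98689 + (-83061 - 57047))*348453 - (239/30 - 419) = (98689 - 140108)*348453 - 1*(-12331/30) = -41419*348453 + 12331/30 = -14432574807 + 12331/30 = -432977231879/30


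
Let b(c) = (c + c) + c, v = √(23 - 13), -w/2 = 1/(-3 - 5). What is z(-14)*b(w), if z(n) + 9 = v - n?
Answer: 15/4 + 3*√10/4 ≈ 6.1217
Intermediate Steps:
w = ¼ (w = -2/(-3 - 5) = -2/(-8) = -2*(-⅛) = ¼ ≈ 0.25000)
v = √10 ≈ 3.1623
b(c) = 3*c (b(c) = 2*c + c = 3*c)
z(n) = -9 + √10 - n (z(n) = -9 + (√10 - n) = -9 + √10 - n)
z(-14)*b(w) = (-9 + √10 - 1*(-14))*(3*(¼)) = (-9 + √10 + 14)*(¾) = (5 + √10)*(¾) = 15/4 + 3*√10/4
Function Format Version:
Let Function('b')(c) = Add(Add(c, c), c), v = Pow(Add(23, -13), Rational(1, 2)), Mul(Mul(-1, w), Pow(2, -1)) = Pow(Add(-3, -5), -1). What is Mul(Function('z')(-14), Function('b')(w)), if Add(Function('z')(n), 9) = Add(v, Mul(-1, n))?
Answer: Add(Rational(15, 4), Mul(Rational(3, 4), Pow(10, Rational(1, 2)))) ≈ 6.1217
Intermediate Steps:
w = Rational(1, 4) (w = Mul(-2, Pow(Add(-3, -5), -1)) = Mul(-2, Pow(-8, -1)) = Mul(-2, Rational(-1, 8)) = Rational(1, 4) ≈ 0.25000)
v = Pow(10, Rational(1, 2)) ≈ 3.1623
Function('b')(c) = Mul(3, c) (Function('b')(c) = Add(Mul(2, c), c) = Mul(3, c))
Function('z')(n) = Add(-9, Pow(10, Rational(1, 2)), Mul(-1, n)) (Function('z')(n) = Add(-9, Add(Pow(10, Rational(1, 2)), Mul(-1, n))) = Add(-9, Pow(10, Rational(1, 2)), Mul(-1, n)))
Mul(Function('z')(-14), Function('b')(w)) = Mul(Add(-9, Pow(10, Rational(1, 2)), Mul(-1, -14)), Mul(3, Rational(1, 4))) = Mul(Add(-9, Pow(10, Rational(1, 2)), 14), Rational(3, 4)) = Mul(Add(5, Pow(10, Rational(1, 2))), Rational(3, 4)) = Add(Rational(15, 4), Mul(Rational(3, 4), Pow(10, Rational(1, 2))))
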